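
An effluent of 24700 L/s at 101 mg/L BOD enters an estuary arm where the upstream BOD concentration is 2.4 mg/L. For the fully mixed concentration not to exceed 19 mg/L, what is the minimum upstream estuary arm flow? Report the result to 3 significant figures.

Set C_mix = 19: (Q·2.400 + 24700·101.0) / (Q + 24700) = 19
→ Q = 24700·(101.0 − 19)/(19 − 2.400) = 122000 L/s.

122000 L/s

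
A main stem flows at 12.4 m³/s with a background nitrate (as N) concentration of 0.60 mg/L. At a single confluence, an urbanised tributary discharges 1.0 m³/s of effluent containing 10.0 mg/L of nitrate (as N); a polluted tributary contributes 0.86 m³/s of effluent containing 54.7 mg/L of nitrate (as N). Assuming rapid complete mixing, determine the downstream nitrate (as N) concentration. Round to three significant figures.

Conservation of mass: C = (12.40·0.6000 + 1.000·10.00 + 0.8600·54.70) / 14.26 = 64.48/14.26 = 4.522 mg/L.

4.52 mg/L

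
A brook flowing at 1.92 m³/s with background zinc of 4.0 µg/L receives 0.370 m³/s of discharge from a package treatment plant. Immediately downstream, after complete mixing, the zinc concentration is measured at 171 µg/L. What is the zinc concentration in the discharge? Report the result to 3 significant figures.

1040 µg/L

Mass balance: 1.920·4.000 + 0.3700·Cₑ = 2.290·171.0
→ Cₑ = (2.290·171.0 − 1.920·4.000) / 0.3700 = 1038 µg/L.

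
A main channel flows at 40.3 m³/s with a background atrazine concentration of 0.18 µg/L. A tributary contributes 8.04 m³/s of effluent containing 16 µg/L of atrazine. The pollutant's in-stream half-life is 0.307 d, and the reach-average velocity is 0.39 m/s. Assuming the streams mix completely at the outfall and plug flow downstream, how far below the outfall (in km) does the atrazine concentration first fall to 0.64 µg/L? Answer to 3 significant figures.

Mass balance: C = (40.30·0.1800 + 8.040·16.00) / 48.34 = 135.9/48.34 = 2.811 µg/L.
Half-life 0.307 d → k = ln 2 / 0.307 = 2.258 d⁻¹.
Set 2.811·exp(−k·t) = 0.64 → t = ln(2.811/0.64)/k = 56630 s = 15.73 h.
Distance = v·t = 0.39·56630 = 22090 m = 22.09 km.

22.1 km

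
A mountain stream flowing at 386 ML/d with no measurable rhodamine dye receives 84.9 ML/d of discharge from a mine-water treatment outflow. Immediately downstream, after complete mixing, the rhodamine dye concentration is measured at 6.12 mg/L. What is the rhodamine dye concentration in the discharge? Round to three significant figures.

33.9 mg/L

Mass balance: 386.0·0 + 84.90·Cₑ = 470.9·6.120
→ Cₑ = (470.9·6.120 − 386.0·0) / 84.90 = 33.94 mg/L.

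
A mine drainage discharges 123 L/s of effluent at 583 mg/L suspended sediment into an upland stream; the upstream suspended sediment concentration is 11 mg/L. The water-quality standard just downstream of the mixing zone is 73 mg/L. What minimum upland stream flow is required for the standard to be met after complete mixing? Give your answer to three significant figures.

1010 L/s

Set C_mix = 73: (Q·11.00 + 123.0·583.0) / (Q + 123.0) = 73
→ Q = 123.0·(583.0 − 73)/(73 − 11.00) = 1012 L/s.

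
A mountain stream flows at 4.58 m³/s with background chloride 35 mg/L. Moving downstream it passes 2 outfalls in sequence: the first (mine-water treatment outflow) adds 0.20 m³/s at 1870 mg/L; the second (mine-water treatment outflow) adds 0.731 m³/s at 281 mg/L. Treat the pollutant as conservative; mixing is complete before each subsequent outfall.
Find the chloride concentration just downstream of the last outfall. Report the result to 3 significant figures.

Outfall 1: combined Q = 4.780 m³/s; C = (4.580·35.00 + 0.2000·1870)/4.780 = 111.8 mg/L.
Outfall 2: combined Q = 5.511 m³/s; C = (4.780·111.8 + 0.7310·281.0)/5.511 = 134.2 mg/L.

134 mg/L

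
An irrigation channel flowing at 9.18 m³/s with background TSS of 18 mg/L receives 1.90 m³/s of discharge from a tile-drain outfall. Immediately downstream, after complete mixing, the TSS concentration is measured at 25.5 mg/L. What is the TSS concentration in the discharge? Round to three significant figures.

61.7 mg/L

Mass balance: 9.180·18.00 + 1.900·Cₑ = 11.08·25.50
→ Cₑ = (11.08·25.50 − 9.180·18.00) / 1.900 = 61.74 mg/L.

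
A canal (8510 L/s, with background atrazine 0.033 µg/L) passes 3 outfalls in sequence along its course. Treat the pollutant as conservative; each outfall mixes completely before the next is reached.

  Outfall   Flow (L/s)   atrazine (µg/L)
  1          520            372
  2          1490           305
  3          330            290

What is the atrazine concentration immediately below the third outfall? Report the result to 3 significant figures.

Outfall 1: combined Q = 9030 L/s; C = (8510·0.03300 + 520.0·372.0)/9030 = 21.45 µg/L.
Outfall 2: combined Q = 10520 L/s; C = (9030·21.45 + 1490·305.0)/10520 = 61.61 µg/L.
Outfall 3: combined Q = 10850 L/s; C = (10520·61.61 + 330.0·290.0)/10850 = 68.56 µg/L.

68.6 µg/L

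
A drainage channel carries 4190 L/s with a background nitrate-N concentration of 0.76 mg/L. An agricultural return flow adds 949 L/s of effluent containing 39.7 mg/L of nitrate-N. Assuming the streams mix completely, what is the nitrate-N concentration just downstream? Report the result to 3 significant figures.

7.95 mg/L

Mass balance: C = (4190·0.7600 + 949.0·39.70) / 5139 = 40860/5139 = 7.951 mg/L.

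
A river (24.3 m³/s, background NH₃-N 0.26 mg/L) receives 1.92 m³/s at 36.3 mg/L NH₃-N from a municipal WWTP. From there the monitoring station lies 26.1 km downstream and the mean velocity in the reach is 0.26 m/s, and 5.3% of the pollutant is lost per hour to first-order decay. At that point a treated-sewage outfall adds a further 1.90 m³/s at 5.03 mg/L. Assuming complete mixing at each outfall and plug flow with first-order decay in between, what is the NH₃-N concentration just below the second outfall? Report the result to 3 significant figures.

After mixing, C = (24.30·0.2600 + 1.920·36.30) / 26.22 = 76.01/26.22 = 2.899 mg/L; combined flow 26.22 m³/s.
Travel time t = 26.1·1000 / 0.26 = 100400 s = 27.88 h.
5.3%/h lost → k = −ln(1 − 0.053) = 0.05446 h⁻¹.
After decay, C = 2.899 × e^(−kt) = 2.899 × 0.2190 = 0.6350 mg/L.
Second outfall: C = (26.22·0.6350 + 1.900·5.030)/28.12 = 0.9320 mg/L.

0.932 mg/L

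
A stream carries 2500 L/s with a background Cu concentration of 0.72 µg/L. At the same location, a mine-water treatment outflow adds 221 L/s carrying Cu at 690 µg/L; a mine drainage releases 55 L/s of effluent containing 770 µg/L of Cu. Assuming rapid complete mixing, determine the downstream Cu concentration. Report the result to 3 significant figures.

70.8 µg/L

Conservation of mass: C = (2500·0.7200 + 221.0·690.0 + 55.00·770.0) / 2776 = 196600/2776 = 70.84 µg/L.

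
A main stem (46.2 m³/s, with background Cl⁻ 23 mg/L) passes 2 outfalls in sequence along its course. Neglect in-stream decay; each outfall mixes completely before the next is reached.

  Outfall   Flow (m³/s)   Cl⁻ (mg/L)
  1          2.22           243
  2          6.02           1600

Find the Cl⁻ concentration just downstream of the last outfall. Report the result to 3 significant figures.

206 mg/L

Below outfall 1: Q → 48.42 m³/s, C = (46.20·23.00 + 2.220·243.0)/48.42 = 33.09 mg/L.
Below outfall 2: Q → 54.44 m³/s, C = (48.42·33.09 + 6.020·1600)/54.44 = 206.4 mg/L.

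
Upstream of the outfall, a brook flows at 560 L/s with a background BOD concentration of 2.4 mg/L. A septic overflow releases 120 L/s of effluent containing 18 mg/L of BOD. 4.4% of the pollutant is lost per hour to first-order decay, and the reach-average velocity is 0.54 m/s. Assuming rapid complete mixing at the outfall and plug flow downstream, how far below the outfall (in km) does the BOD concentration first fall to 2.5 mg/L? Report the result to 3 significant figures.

Conservation of mass: C = (560.0·2.400 + 120.0·18.00) / 680.0 = 3504/680.0 = 5.153 mg/L.
4.4%/h lost → k = −ln(1 − 0.044) = 0.04500 h⁻¹.
Set 5.153·exp(−k·t) = 2.5 → t = ln(5.153/2.5)/k = 57870 s = 16.07 h.
Distance = v·t = 0.54·57870 = 31250 m = 31.25 km.

31.2 km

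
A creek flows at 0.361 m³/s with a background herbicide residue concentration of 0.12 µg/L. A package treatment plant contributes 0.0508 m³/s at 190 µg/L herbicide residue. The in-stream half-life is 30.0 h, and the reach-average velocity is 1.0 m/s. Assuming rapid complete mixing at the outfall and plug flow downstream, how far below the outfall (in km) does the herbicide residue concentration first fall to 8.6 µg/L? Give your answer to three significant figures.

After mixing, C = (0.3610·0.1200 + 0.05080·190.0) / 0.4118 = 9.695/0.4118 = 23.54 µg/L.
Half-life 30.0 h → k = ln 2 / 30.0 = 0.02310 h⁻¹ = 0.5545 d⁻¹.
Set 23.54·exp(−k·t) = 8.6 → t = ln(23.54/8.6)/k = 156900 s = 43.59 h.
Distance = v·t = 1.0·156900 = 156900 m = 156.9 km.

157 km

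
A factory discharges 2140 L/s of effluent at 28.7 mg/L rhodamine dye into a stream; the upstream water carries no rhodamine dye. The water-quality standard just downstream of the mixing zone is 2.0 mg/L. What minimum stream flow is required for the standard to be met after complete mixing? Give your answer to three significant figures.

28600 L/s

Set C_mix = 2.0: (Q·0 + 2140·28.70) / (Q + 2140) = 2.0
→ Q = 2140·(28.70 − 2.0)/(2.0 − 0) = 28570 L/s.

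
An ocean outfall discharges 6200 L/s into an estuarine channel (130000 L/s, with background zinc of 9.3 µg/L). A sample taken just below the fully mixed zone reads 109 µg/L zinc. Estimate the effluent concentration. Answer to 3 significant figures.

Mass balance: 130000·9.300 + 6200·Cₑ = 136200·109.0
→ Cₑ = (136200·109.0 − 130000·9.300) / 6200 = 2199 µg/L.

2200 µg/L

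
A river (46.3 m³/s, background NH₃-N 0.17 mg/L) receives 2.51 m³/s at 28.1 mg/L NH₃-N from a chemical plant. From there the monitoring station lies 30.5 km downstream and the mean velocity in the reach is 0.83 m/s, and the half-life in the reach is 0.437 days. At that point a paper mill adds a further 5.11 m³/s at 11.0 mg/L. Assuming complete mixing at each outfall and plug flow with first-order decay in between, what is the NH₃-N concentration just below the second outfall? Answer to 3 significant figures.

Flow-weighted average: C = (46.30·0.1700 + 2.510·28.10) / 48.81 = 78.40/48.81 = 1.606 mg/L; combined flow 48.81 m³/s.
Travel time t = 30.5·1000 / 0.83 = 36750 s = 10.21 h.
Half-life 0.437 d → k = ln 2 / 0.437 = 1.586 d⁻¹.
Applying C = C₀e^(−kt): 1.606 × 0.5094 = 0.8182 mg/L.
At the second outfall, C = (48.81·0.8182 + 5.110·11.00) / (48.81 + 5.110) = 1.783 mg/L.

1.78 mg/L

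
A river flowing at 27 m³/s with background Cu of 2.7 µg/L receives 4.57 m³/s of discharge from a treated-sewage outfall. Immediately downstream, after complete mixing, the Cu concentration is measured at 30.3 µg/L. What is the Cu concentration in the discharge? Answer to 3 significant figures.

Mass balance: 27.00·2.700 + 4.570·Cₑ = 31.57·30.30
→ Cₑ = (31.57·30.30 − 27.00·2.700) / 4.570 = 193.4 µg/L.

193 µg/L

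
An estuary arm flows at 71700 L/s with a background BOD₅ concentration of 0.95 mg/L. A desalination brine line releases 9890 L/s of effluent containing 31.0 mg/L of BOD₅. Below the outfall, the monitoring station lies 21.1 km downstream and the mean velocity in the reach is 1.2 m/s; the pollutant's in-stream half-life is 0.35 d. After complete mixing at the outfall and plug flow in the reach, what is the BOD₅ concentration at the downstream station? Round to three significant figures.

3.07 mg/L

After mixing, C = (71700·0.9500 + 9890·31.00) / 81590 = 374700/81590 = 4.593 mg/L.
Travel time t = 21.1·1000 / 1.2 = 17580 s = 4.884 h.
Half-life 0.35 d → k = ln 2 / 0.35 = 1.980 d⁻¹.
After decay, C = 4.593 × e^(−kt) = 4.593 × 0.6683 = 3.069 mg/L.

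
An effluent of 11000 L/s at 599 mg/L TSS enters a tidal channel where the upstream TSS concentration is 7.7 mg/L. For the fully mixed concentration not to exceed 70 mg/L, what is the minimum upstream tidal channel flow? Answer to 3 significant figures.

Set C_mix = 70: (Q·7.700 + 11000·599.0) / (Q + 11000) = 70
→ Q = 11000·(599.0 − 70)/(70 − 7.700) = 93400 L/s.

93400 L/s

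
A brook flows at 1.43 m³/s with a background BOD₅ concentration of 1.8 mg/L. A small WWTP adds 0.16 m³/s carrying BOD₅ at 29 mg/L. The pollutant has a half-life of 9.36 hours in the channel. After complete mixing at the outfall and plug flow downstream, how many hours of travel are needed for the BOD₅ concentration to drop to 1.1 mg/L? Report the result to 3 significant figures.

19.1 h

After mixing, C = (1.430·1.800 + 0.1600·29.00) / 1.590 = 7.214/1.590 = 4.537 mg/L.
Half-life 9.36 h → k = ln 2 / 9.36 = 0.07405 h⁻¹ = 1.777 d⁻¹.
4.537·exp(−k·t) = 1.1 → t = ln(4.537/1.1)/k = 68880 s = 19.13 h.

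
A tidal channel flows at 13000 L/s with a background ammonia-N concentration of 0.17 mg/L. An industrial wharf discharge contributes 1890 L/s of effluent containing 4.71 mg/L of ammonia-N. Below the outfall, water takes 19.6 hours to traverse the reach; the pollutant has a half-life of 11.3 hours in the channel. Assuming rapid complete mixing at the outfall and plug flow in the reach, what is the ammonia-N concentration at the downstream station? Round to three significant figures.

0.224 mg/L

Mass balance: C = (13000·0.1700 + 1890·4.710) / 14890 = 11110/14890 = 0.7463 mg/L.
Half-life 11.3 h → k = ln 2 / 11.3 = 0.06134 h⁻¹ = 1.472 d⁻¹.
Decay over the reach: 0.7463·exp(−kt) = 0.7463·0.3005 = 0.2243 mg/L.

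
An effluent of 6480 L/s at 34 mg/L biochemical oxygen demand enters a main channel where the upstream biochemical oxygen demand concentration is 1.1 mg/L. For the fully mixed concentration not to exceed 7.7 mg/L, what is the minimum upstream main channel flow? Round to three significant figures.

Set C_mix = 7.7: (Q·1.100 + 6480·34.00) / (Q + 6480) = 7.7
→ Q = 6480·(34.00 − 7.7)/(7.7 − 1.100) = 25820 L/s.

25800 L/s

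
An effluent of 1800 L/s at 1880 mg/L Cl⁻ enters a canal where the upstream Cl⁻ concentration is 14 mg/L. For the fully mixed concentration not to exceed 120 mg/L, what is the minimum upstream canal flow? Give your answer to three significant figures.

29900 L/s

Set C_mix = 120: (Q·14.00 + 1800·1880) / (Q + 1800) = 120
→ Q = 1800·(1880 − 120)/(120 − 14.00) = 29890 L/s.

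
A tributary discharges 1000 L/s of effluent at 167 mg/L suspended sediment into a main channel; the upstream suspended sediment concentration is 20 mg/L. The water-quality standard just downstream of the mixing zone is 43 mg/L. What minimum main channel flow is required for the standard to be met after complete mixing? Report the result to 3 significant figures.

5390 L/s

Set C_mix = 43: (Q·20.00 + 1000·167.0) / (Q + 1000) = 43
→ Q = 1000·(167.0 − 43)/(43 − 20.00) = 5391 L/s.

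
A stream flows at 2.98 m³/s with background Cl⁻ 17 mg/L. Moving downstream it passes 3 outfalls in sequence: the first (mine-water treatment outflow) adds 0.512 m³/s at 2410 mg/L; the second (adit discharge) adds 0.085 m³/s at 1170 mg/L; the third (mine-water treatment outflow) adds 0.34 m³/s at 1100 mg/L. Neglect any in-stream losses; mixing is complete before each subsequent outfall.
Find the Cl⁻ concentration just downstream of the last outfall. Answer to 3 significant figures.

449 mg/L

Below outfall 1: Q → 3.492 m³/s, C = (2.980·17.00 + 0.5120·2410)/3.492 = 367.9 mg/L.
Below outfall 2: Q → 3.577 m³/s, C = (3.492·367.9 + 0.08500·1170)/3.577 = 386.9 mg/L.
Below outfall 3: Q → 3.917 m³/s, C = (3.577·386.9 + 0.3400·1100)/3.917 = 448.8 mg/L.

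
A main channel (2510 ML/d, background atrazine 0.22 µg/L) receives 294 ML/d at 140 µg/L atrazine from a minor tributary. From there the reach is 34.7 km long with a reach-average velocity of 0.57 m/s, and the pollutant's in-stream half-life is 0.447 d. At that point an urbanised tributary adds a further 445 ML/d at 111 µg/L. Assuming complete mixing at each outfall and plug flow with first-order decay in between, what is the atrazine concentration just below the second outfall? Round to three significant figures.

Flow-weighted average: C = (2510·0.2200 + 294.0·140.0) / 2804 = 41710/2804 = 14.88 µg/L; combined flow 2804 ML/d.
Travel time t = 34.7·1000 / 0.57 = 60880 s = 16.91 h.
Half-life 0.447 d → k = ln 2 / 0.447 = 1.551 d⁻¹.
First-order decay: C = 14.88·exp(−k·t) = 14.88·0.3353 = 4.989 µg/L.
Second outfall: C = (2804·4.989 + 445.0·111.0)/3249 = 19.51 µg/L.

19.5 µg/L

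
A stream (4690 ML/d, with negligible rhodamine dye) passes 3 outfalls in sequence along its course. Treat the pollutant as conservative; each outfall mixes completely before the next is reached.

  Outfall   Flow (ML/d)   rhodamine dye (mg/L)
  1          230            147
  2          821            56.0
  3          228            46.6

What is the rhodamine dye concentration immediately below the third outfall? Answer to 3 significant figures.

Below outfall 1: Q → 4920 ML/d, C = (4690·0 + 230.0·147.0)/4920 = 6.872 mg/L.
Below outfall 2: Q → 5741 ML/d, C = (4920·6.872 + 821.0·56.00)/5741 = 13.90 mg/L.
Below outfall 3: Q → 5969 ML/d, C = (5741·13.90 + 228.0·46.60)/5969 = 15.15 mg/L.

15.1 mg/L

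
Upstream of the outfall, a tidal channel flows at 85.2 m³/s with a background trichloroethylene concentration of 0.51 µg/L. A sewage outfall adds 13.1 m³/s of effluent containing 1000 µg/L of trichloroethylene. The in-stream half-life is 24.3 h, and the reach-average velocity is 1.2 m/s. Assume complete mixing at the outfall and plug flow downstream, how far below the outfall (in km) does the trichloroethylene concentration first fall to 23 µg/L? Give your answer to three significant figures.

Conservation of mass: C = (85.20·0.5100 + 13.10·1000) / 98.30 = 13140/98.30 = 133.7 µg/L.
Half-life 24.3 h → k = ln 2 / 24.3 = 0.02852 h⁻¹ = 0.6846 d⁻¹.
Set 133.7·exp(−k·t) = 23 → t = ln(133.7/23)/k = 222100 s = 61.71 h.
Distance = v·t = 1.2·222100 = 266600 m = 266.6 km.

267 km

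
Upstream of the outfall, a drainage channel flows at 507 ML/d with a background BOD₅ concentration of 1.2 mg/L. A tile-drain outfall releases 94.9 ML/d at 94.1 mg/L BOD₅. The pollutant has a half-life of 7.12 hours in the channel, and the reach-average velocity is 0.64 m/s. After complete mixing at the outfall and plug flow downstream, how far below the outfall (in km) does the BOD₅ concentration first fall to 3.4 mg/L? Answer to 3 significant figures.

Flow-weighted average: C = (507.0·1.200 + 94.90·94.10) / 601.9 = 9538/601.9 = 15.85 mg/L.
Half-life 7.12 h → k = ln 2 / 7.12 = 0.09735 h⁻¹ = 2.336 d⁻¹.
Set 15.85·exp(−k·t) = 3.4 → t = ln(15.85/3.4)/k = 56920 s = 15.81 h.
Distance = v·t = 0.64·56920 = 36430 m = 36.43 km.

36.4 km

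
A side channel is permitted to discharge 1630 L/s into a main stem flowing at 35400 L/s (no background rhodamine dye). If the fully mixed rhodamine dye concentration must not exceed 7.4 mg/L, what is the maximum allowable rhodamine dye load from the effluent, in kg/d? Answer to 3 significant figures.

23700 kg/d

Mass balance at the limit: 35400·0 + 1630·Cₑ = 37030·7.4 → Cₑ = 168.1 mg/L.
1630 L/s = 1.630 m³/s. Load = 1.630 m³/s × 168.1 g/m³ × 86 400 s/d = 23680 kg/d.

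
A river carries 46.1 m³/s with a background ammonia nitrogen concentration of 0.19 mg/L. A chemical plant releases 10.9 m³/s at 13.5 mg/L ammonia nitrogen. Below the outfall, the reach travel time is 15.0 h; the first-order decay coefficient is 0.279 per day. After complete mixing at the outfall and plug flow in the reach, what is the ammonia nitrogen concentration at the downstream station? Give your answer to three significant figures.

Flow-weighted average: C = (46.10·0.1900 + 10.90·13.50) / 57.00 = 155.9/57.00 = 2.735 mg/L.
Applying C = C₀e^(−kt): 2.735 × 0.8400 = 2.298 mg/L.

2.30 mg/L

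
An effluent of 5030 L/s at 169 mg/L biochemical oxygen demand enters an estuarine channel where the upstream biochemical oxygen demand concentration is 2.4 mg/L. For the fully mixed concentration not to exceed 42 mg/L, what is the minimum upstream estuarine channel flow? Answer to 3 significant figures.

16100 L/s

Set C_mix = 42: (Q·2.400 + 5030·169.0) / (Q + 5030) = 42
→ Q = 5030·(169.0 − 42)/(42 − 2.400) = 16130 L/s.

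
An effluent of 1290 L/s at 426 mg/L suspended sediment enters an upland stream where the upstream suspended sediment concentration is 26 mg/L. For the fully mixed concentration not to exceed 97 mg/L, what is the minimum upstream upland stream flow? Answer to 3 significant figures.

5980 L/s

Set C_mix = 97: (Q·26.00 + 1290·426.0) / (Q + 1290) = 97
→ Q = 1290·(426.0 − 97)/(97 − 26.00) = 5978 L/s.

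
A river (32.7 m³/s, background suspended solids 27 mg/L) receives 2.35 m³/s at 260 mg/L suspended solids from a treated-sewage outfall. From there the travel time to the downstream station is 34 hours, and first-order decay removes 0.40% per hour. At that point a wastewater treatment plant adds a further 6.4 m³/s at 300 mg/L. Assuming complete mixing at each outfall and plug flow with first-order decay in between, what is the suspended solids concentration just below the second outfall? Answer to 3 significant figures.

77.8 mg/L

Mass balance: C = (32.70·27.00 + 2.350·260.0) / 35.05 = 1494/35.05 = 42.62 mg/L; combined flow 35.05 m³/s.
0.40%/h lost → k = −ln(1 − 0.004) = 0.004008 h⁻¹.
After decay, C = 42.62 × e^(−kt) = 42.62 × 0.8726 = 37.19 mg/L.
At the second outfall, C = (35.05·37.19 + 6.400·300.0) / (35.05 + 6.400) = 77.77 mg/L.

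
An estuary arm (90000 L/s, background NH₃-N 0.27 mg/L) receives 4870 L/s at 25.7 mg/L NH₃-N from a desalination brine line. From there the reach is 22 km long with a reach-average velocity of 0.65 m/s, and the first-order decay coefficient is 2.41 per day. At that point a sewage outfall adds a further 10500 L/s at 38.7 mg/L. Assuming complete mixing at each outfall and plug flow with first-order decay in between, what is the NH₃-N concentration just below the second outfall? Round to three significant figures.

4.41 mg/L

Conservation of mass: C = (90000·0.2700 + 4870·25.70) / 94870 = 149500/94870 = 1.575 mg/L; combined flow 94870 L/s.
Travel time t = 22·1000 / 0.65 = 33850 s = 9.402 h.
After decay, C = 1.575 × e^(−kt) = 1.575 × 0.3890 = 0.6129 mg/L.
At the second outfall, C = (94870·0.6129 + 10500·38.70) / (94870 + 10500) = 4.408 mg/L.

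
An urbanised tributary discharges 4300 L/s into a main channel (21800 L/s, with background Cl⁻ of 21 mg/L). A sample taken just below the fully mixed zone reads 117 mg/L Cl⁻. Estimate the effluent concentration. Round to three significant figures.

604 mg/L

Mass balance: 21800·21.00 + 4300·Cₑ = 26100·117.0
→ Cₑ = (26100·117.0 − 21800·21.00) / 4300 = 603.7 mg/L.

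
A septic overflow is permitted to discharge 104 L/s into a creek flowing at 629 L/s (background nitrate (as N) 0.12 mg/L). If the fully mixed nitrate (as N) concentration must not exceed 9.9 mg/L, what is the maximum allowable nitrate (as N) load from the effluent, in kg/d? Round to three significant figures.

620 kg/d

Mass balance at the limit: 629.0·0.1200 + 104.0·Cₑ = 733.0·9.9 → Cₑ = 69.05 mg/L.
104.0 L/s = 0.1040 m³/s. Load = 0.1040 m³/s × 69.05 g/m³ × 86 400 s/d = 620.5 kg/d.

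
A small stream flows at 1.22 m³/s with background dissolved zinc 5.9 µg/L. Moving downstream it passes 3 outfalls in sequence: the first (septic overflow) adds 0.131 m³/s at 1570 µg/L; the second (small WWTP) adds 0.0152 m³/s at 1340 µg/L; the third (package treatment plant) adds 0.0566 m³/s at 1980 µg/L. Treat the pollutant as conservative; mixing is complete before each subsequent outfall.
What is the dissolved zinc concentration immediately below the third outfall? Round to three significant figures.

243 µg/L

After outfall 1: Q = 1.220 + 0.1310 = 1.351 m³/s; C = (1.220·5.900 + 0.1310·1570)/1.351 = 157.6 µg/L.
After outfall 2: Q = 1.351 + 0.01520 = 1.366 m³/s; C = (1.351·157.6 + 0.01520·1340)/1.366 = 170.7 µg/L.
After outfall 3: Q = 1.366 + 0.05660 = 1.423 m³/s; C = (1.366·170.7 + 0.05660·1980)/1.423 = 242.7 µg/L.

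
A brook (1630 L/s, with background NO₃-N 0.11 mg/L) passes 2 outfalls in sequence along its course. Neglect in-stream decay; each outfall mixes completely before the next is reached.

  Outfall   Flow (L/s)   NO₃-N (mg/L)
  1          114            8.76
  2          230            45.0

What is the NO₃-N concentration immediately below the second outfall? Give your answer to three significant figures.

After outfall 1: Q = 1630 + 114.0 = 1744 L/s; C = (1630·0.1100 + 114.0·8.760)/1744 = 0.6754 mg/L.
After outfall 2: Q = 1744 + 230.0 = 1974 L/s; C = (1744·0.6754 + 230.0·45.00)/1974 = 5.840 mg/L.

5.84 mg/L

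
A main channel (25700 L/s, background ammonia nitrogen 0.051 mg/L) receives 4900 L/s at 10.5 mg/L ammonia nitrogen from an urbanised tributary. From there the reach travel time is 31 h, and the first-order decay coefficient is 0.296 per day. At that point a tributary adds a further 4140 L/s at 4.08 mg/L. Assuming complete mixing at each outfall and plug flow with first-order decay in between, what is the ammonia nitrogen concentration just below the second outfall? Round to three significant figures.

1.52 mg/L

Mixed concentration C = ΣQC/ΣQ = (25700·0.05100 + 4900·10.50) / 30600 = 52760/30600 = 1.724 mg/L; combined flow 30600 L/s.
Applying C = C₀e^(−kt): 1.724 × 0.6823 = 1.176 mg/L.
At the second outfall, C = (30600·1.176 + 4140·4.080) / (30600 + 4140) = 1.522 mg/L.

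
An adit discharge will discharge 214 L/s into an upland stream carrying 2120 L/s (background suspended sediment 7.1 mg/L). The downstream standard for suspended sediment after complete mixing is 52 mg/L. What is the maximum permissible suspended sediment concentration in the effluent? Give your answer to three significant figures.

At the limit, (Qr·Cr + Qe·Cₑ)/(Qr + Qe) = 52:
Cₑ = (2334·52 − 2120·7.100) / 214.0 = 496.8 mg/L.

497 mg/L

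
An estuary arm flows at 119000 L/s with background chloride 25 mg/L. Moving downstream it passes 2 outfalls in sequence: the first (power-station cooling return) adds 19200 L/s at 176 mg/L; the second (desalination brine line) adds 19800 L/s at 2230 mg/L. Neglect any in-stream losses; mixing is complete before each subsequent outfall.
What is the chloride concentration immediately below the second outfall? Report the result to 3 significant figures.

Below outfall 1: Q → 138200 L/s, C = (119000·25.00 + 19200·176.0)/138200 = 45.98 mg/L.
Below outfall 2: Q → 158000 L/s, C = (138200·45.98 + 19800·2230)/158000 = 319.7 mg/L.

320 mg/L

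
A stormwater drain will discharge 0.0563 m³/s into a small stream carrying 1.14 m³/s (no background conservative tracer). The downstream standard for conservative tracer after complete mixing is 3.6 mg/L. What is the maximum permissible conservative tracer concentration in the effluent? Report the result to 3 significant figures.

At the limit, (Qr·Cr + Qe·Cₑ)/(Qr + Qe) = 3.6:
Cₑ = (1.196·3.6 − 1.140·0) / 0.05630 = 76.50 mg/L.

76.5 mg/L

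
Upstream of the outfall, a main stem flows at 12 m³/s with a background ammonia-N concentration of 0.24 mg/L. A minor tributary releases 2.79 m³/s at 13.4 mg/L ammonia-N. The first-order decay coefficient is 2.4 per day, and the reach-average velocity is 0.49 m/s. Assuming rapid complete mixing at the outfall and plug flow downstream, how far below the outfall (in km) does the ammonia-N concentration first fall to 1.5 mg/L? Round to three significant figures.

Flow-weighted average: C = (12.00·0.2400 + 2.790·13.40) / 14.79 = 40.27/14.79 = 2.723 mg/L.
Set 2.723·exp(−k·t) = 1.5 → t = ln(2.723/1.5)/k = 21460 s = 5.961 h.
Distance = v·t = 0.49·21460 = 10520 m = 10.52 km.

10.5 km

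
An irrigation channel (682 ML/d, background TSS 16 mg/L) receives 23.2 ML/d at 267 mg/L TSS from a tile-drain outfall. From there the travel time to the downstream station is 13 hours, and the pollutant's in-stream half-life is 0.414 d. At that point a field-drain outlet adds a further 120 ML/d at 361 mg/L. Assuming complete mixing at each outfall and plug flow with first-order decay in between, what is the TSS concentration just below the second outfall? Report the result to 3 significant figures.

Conservation of mass: C = (682.0·16.00 + 23.20·267.0) / 705.2 = 17110/705.2 = 24.26 mg/L; combined flow 705.2 ML/d.
Half-life 0.414 d → k = ln 2 / 0.414 = 1.674 d⁻¹.
First-order decay: C = 24.26·exp(−k·t) = 24.26·0.4038 = 9.795 mg/L.
At the second outfall, C = (705.2·9.795 + 120.0·361.0) / (705.2 + 120.0) = 60.87 mg/L.

60.9 mg/L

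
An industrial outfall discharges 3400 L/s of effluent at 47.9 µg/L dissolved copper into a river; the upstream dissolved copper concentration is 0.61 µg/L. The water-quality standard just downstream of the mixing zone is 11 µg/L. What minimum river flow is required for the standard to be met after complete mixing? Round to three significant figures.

12100 L/s

Set C_mix = 11: (Q·0.6100 + 3400·47.90) / (Q + 3400) = 11
→ Q = 3400·(47.90 − 11)/(11 − 0.6100) = 12080 L/s.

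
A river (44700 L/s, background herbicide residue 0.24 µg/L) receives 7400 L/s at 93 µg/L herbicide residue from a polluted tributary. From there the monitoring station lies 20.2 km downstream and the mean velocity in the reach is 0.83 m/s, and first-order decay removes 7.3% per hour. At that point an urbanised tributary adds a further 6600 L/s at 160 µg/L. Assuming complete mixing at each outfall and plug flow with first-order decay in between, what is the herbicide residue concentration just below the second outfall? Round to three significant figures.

Mixed concentration C = ΣQC/ΣQ = (44700·0.2400 + 7400·93.00) / 52100 = 698900/52100 = 13.42 µg/L; combined flow 52100 L/s.
Travel time t = 20.2·1000 / 0.83 = 24340 s = 6.760 h.
7.3%/h lost → k = −ln(1 − 0.073) = 0.07580 h⁻¹.
After decay, C = 13.42 × e^(−kt) = 13.42 × 0.5990 = 8.036 µg/L.
Second outfall: C = (52100·8.036 + 6600·160.0)/58700 = 25.12 µg/L.

25.1 µg/L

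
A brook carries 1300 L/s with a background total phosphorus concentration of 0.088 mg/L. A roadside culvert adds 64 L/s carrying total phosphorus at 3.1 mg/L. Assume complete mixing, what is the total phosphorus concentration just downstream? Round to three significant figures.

Flow-weighted average: C = (1300·0.08800 + 64.00·3.100) / 1364 = 312.8/1364 = 0.2293 mg/L.

0.229 mg/L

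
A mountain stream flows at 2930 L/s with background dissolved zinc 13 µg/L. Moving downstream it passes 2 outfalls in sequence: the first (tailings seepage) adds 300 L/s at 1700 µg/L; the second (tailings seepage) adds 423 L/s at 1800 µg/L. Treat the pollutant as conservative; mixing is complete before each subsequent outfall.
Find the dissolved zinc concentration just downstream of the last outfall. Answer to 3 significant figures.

358 µg/L

After outfall 1: Q = 2930 + 300.0 = 3230 L/s; C = (2930·13.00 + 300.0·1700)/3230 = 169.7 µg/L.
After outfall 2: Q = 3230 + 423.0 = 3653 L/s; C = (3230·169.7 + 423.0·1800)/3653 = 358.5 µg/L.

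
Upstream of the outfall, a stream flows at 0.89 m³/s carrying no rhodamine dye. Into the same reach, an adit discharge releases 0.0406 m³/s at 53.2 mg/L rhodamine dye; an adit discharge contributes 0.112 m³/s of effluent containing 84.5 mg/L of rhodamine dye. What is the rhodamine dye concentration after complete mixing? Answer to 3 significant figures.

Flow-weighted average: C = (0.8900·0 + 0.04060·53.20 + 0.1120·84.50) / 1.043 = 11.62/1.043 = 11.15 mg/L.

11.1 mg/L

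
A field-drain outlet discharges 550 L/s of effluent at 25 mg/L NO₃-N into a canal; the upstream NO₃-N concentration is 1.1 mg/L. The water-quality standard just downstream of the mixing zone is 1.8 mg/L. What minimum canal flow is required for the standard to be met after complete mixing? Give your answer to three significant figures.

Set C_mix = 1.8: (Q·1.100 + 550.0·25.00) / (Q + 550.0) = 1.8
→ Q = 550.0·(25.00 − 1.8)/(1.8 − 1.100) = 18230 L/s.

18200 L/s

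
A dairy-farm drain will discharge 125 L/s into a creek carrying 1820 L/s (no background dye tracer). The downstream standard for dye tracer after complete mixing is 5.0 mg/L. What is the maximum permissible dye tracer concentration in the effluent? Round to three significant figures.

77.8 mg/L

At the limit, (Qr·Cr + Qe·Cₑ)/(Qr + Qe) = 5.0:
Cₑ = (1945·5.0 − 1820·0) / 125.0 = 77.80 mg/L.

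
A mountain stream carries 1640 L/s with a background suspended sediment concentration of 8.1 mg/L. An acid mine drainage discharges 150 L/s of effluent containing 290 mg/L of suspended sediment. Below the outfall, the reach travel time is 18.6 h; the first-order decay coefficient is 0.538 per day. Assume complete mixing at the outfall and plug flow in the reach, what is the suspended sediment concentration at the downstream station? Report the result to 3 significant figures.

20.9 mg/L

Flow-weighted average: C = (1640·8.100 + 150.0·290.0) / 1790 = 56780/1790 = 31.72 mg/L.
After decay, C = 31.72 × e^(−kt) = 31.72 × 0.6591 = 20.91 mg/L.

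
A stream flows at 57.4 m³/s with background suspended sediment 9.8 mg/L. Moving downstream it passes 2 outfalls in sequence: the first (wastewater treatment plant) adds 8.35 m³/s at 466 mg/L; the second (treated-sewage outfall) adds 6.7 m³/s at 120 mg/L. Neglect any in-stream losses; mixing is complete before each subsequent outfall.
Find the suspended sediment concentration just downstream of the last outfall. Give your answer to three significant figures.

After outfall 1: Q = 57.40 + 8.350 = 65.75 m³/s; C = (57.40·9.800 + 8.350·466.0)/65.75 = 67.74 mg/L.
After outfall 2: Q = 65.75 + 6.700 = 72.45 m³/s; C = (65.75·67.74 + 6.700·120.0)/72.45 = 72.57 mg/L.

72.6 mg/L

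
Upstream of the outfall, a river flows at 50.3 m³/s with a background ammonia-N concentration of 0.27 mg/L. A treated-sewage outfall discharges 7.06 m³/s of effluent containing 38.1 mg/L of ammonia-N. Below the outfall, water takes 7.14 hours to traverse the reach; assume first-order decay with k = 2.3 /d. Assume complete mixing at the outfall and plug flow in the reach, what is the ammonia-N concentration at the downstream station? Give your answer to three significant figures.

After mixing, C = (50.30·0.2700 + 7.060·38.10) / 57.36 = 282.6/57.36 = 4.926 mg/L.
Applying C = C₀e^(−kt): 4.926 × 0.5045 = 2.485 mg/L.

2.49 mg/L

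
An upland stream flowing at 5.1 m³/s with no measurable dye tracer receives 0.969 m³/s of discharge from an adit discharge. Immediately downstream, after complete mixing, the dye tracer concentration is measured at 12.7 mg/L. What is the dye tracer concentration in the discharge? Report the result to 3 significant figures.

Mass balance: 5.100·0 + 0.9690·Cₑ = 6.069·12.70
→ Cₑ = (6.069·12.70 − 5.100·0) / 0.9690 = 79.54 mg/L.

79.5 mg/L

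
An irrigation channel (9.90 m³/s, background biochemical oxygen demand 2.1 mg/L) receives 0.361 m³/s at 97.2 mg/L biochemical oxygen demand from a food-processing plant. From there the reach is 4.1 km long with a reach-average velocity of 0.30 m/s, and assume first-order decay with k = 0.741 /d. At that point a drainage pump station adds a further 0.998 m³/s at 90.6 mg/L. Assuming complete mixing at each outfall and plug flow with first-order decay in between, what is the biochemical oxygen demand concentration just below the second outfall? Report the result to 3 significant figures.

12.4 mg/L

Flow-weighted average: C = (9.900·2.100 + 0.3610·97.20) / 10.26 = 55.88/10.26 = 5.446 mg/L; combined flow 10.26 m³/s.
Travel time t = 4.1·1000 / 0.30 = 13670 s = 3.796 h.
First-order decay: C = 5.446·exp(−k·t) = 5.446·0.8894 = 4.843 mg/L.
At the second outfall, C = (10.26·4.843 + 0.9980·90.60) / (10.26 + 0.9980) = 12.44 mg/L.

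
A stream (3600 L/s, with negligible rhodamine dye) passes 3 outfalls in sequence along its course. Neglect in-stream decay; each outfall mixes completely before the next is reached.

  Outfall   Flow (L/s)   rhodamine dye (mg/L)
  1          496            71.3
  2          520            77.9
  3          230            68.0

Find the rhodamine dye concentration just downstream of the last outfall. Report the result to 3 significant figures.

Below outfall 1: Q → 4096 L/s, C = (3600·0 + 496.0·71.30)/4096 = 8.634 mg/L.
Below outfall 2: Q → 4616 L/s, C = (4096·8.634 + 520.0·77.90)/4616 = 16.44 mg/L.
Below outfall 3: Q → 4846 L/s, C = (4616·16.44 + 230.0·68.00)/4846 = 18.88 mg/L.

18.9 mg/L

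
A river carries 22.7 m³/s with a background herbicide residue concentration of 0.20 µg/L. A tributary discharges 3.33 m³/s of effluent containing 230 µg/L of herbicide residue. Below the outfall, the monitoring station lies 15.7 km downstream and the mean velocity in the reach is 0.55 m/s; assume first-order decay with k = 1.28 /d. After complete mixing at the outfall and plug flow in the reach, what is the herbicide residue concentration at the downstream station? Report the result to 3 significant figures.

19.4 µg/L

Flow-weighted average: C = (22.70·0.2000 + 3.330·230.0) / 26.03 = 770.4/26.03 = 29.60 µg/L.
Travel time t = 15.7·1000 / 0.55 = 28550 s = 7.929 h.
First-order decay: C = 29.60·exp(−k·t) = 29.60·0.6551 = 19.39 µg/L.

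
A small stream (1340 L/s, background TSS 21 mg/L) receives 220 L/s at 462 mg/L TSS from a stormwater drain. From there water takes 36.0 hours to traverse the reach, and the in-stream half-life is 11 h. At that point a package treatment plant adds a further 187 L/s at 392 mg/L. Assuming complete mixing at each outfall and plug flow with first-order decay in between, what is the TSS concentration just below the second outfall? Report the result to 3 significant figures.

Mass balance: C = (1340·21.00 + 220.0·462.0) / 1560 = 129800/1560 = 83.19 mg/L; combined flow 1560 L/s.
Half-life 11 h → k = ln 2 / 11 = 0.06301 h⁻¹ = 1.512 d⁻¹.
Decay over the reach: 83.19·exp(−kt) = 83.19·0.1035 = 8.608 mg/L.
Second outfall: C = (1560·8.608 + 187.0·392.0)/1747 = 49.65 mg/L.

49.6 mg/L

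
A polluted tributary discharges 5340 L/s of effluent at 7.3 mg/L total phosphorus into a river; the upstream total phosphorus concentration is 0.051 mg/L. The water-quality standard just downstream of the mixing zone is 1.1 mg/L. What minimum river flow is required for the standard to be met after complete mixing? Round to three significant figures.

Set C_mix = 1.1: (Q·0.05100 + 5340·7.300) / (Q + 5340) = 1.1
→ Q = 5340·(7.300 − 1.1)/(1.1 − 0.05100) = 31560 L/s.

31600 L/s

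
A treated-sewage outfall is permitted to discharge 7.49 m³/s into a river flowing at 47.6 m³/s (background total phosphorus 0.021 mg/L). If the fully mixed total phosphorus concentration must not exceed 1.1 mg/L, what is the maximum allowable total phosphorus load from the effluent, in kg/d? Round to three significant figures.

Mass balance at the limit: 47.60·0.02100 + 7.490·Cₑ = 55.09·1.1 → Cₑ = 7.957 mg/L.
Load = 7.490 m³/s × 7.957 g/m³ × 86 400 s/d = 5149 kg/d.

5150 kg/d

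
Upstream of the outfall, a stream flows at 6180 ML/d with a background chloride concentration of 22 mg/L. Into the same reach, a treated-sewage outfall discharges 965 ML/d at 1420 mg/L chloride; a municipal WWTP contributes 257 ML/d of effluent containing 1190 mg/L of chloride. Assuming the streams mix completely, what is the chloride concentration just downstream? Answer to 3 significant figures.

After mixing, C = (6180·22.00 + 965.0·1420 + 257.0·1190) / 7402 = 1812000/7402 = 244.8 mg/L.

245 mg/L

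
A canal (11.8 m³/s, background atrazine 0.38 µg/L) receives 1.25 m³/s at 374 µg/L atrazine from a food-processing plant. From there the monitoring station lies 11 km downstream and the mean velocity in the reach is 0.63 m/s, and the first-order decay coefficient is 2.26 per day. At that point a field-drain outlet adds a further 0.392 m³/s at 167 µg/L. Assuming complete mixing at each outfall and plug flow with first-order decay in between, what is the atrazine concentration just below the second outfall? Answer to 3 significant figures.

Mixed concentration C = ΣQC/ΣQ = (11.80·0.3800 + 1.250·374.0) / 13.05 = 472.0/13.05 = 36.17 µg/L; combined flow 13.05 m³/s.
Travel time t = 11·1000 / 0.63 = 17460 s = 4.850 h.
Applying C = C₀e^(−kt): 36.17 × 0.6334 = 22.91 µg/L.
At the second outfall, C = (13.05·22.91 + 0.3920·167.0) / (13.05 + 0.3920) = 27.11 µg/L.

27.1 µg/L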